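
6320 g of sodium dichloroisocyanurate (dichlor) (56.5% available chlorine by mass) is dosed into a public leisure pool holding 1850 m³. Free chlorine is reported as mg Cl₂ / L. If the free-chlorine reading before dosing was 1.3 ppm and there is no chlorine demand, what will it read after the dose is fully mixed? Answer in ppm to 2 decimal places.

3.23 ppm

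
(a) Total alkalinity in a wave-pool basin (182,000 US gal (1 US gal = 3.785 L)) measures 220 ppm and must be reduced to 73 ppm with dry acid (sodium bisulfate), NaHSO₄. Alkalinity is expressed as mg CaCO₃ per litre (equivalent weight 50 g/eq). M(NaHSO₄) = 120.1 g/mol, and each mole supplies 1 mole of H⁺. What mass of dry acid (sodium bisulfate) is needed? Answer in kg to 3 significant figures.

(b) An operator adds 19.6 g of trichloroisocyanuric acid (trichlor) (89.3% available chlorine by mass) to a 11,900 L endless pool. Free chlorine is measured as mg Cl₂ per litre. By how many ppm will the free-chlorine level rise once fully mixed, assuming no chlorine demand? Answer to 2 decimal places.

(a) 243 kg; (b) 1.47 ppm

(a) Volume: 182,000 US gal × 3.785 L/gal = 688,870 L.
(a) Alkalinity to neutralize: (220 − 73) = 147 mg/L as CaCO₃ × 688,870 L = 101,300 g as CaCO₃.
(a) Equivalents of H⁺ required: 101,300 ÷ 50 g/eq = 2025 eq = 2025 mol NaHSO₄.
(a) Mass of NaHSO₄: 2025 × 120.1 = 243,200 g.

(b) Available chlorine delivered: 19.6 g × 0.893 = 17.5 g as Cl₂.
(b) Concentration rise: 17.5 g / 11,900 L = 1.471 mg/L = 1.47 ppm.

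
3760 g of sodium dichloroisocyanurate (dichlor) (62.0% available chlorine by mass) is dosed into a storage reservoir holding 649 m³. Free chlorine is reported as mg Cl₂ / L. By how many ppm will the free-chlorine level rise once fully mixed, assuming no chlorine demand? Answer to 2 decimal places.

Volume: 649 m³ = 649,000 L.
Available chlorine delivered: 3760 g × 0.62 = 2331 g as Cl₂.
Concentration rise: 2331 g / 649,000 L = 3.592 mg/L = 3.59 ppm.

3.59 ppm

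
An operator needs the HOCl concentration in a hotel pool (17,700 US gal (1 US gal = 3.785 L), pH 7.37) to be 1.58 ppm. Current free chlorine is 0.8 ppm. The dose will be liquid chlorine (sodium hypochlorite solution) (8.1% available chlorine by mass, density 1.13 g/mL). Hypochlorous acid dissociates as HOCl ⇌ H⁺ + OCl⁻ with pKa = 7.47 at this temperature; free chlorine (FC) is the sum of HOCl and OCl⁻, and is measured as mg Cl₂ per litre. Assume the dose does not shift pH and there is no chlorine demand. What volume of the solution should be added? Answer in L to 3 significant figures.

1.49 L

Volume: 17,700 US gal × 3.785 L/gal = 66,994 L.
[OCl⁻]/[HOCl] = 10^(pH − pKa) = 10^(7.37 − 7.47) = 0.7943; fraction as HOCl = 1/(1 + 0.7943) = 0.5573.
Free chlorine required for 1.58 ppm HOCl: 1.58 / 0.5573 = 2.835 ppm.
FC to add: 2.835 − 0.8 = 2.035 mg/L as Cl₂.
Cl₂ equivalent: 2.035 mg/L × 66,994 L = 136.3 g.
Product at 8.1% available Cl: 136.3 / 0.081 = 1683 g.
Volume: 1683 g ÷ 1.13 g/mL = 1490 mL.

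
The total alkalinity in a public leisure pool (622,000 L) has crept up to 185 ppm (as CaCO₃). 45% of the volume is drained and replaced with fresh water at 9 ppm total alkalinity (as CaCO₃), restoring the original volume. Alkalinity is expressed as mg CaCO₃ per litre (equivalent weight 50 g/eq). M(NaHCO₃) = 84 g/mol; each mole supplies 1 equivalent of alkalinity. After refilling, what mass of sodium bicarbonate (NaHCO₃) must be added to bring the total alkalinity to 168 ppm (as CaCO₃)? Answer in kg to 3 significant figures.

After draining 45% and refilling: 185 × 0.55 + 9 × 0.45 = 105.8 ppm.
Deficit to target: 168 − 105.8 = 62.2 mg/L.
As CaCO₃: 62.2 mg/L × 622,000 L = 38,690 g; ÷ 50 g/eq ÷ 1 = 773.8 mol NaHCO₃.
Mass: 773.8 × 84 = 65,000 g.

65.0 kg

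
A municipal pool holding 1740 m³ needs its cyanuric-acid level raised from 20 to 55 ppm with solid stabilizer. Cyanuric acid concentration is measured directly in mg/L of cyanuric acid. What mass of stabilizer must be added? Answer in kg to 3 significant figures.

60.9 kg

Volume: 1740 m³ = 1,740,000 L.
CYA to add: (55 − 20) = 35 mg/L × 1,740,000 L = 60,900 g cyanuric acid.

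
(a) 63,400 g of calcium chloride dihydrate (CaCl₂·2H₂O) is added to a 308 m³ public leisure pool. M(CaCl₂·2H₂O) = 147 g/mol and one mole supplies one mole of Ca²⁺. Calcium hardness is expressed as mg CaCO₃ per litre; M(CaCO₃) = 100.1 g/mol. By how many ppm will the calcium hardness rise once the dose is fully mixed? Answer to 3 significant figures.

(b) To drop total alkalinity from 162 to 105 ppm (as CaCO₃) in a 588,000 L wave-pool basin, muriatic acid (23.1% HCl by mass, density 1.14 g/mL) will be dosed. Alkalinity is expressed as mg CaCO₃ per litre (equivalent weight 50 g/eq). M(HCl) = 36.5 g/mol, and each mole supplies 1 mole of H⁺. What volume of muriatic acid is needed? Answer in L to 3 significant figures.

(a) Volume: 308 m³ = 308,000 L.
(a) Moles of Ca²⁺: 63,400 g ÷ 147 g/mol = 431.3 mol.
(a) As CaCO₃: 431.3 mol × 100.1 g/mol = 43,170 g.
(a) Rise: 43,170 g / 308,000 L × 1000 = 140.2 mg/L.

(b) Alkalinity to neutralize: (162 − 105) = 57 mg/L as CaCO₃ × 588,000 L = 33,520 g as CaCO₃.
(b) Equivalents of H⁺ required: 33,520 ÷ 50 g/eq = 670.3 eq = 670.3 mol HCl.
(b) Mass of HCl: 670.3 × 36.5 = 24,470 g.
(b) Mass of 23.1% solution: 24,470 / 0.231 = 105,900 g.
(b) Volume: 105,900 g ÷ 1.14 g/mL = 92,910 mL.

(a) 140 ppm; (b) 92.9 L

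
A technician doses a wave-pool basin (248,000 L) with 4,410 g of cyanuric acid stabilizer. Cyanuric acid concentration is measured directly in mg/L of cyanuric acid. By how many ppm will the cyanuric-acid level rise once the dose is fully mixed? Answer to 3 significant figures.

17.8 ppm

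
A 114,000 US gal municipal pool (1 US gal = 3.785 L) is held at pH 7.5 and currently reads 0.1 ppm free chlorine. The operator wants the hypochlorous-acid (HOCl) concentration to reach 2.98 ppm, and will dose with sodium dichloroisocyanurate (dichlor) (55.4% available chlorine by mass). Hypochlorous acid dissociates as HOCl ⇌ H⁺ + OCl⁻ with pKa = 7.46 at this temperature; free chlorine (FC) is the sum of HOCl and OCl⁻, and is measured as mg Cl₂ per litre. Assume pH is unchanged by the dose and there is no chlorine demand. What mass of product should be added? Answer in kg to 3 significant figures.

4.79 kg

Volume: 114,000 US gal × 3.785 L/gal = 431,490 L.
[OCl⁻]/[HOCl] = 10^(pH − pKa) = 10^(7.5 − 7.46) = 1.096; fraction as HOCl = 1/(1 + 1.096) = 0.477.
Free chlorine required for 2.98 ppm HOCl: 2.98 / 0.477 = 6.248 ppm.
FC to add: 6.248 − 0.1 = 6.148 mg/L as Cl₂.
Cl₂ equivalent: 6.148 mg/L × 431,490 L = 2653 g.
Product at 55.4% available Cl: 2653 / 0.554 = 4788 g.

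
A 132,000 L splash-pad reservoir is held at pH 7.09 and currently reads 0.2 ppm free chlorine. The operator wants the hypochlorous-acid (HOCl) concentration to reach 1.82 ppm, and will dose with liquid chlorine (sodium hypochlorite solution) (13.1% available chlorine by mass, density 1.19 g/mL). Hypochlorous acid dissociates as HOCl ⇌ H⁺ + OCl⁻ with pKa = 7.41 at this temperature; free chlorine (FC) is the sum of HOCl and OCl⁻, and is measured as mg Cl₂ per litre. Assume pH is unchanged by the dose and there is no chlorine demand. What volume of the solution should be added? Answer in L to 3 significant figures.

[OCl⁻]/[HOCl] = 10^(pH − pKa) = 10^(7.09 − 7.41) = 0.4786; fraction as HOCl = 1/(1 + 0.4786) = 0.6763.
Free chlorine required for 1.82 ppm HOCl: 1.82 / 0.6763 = 2.691 ppm.
FC to add: 2.691 − 0.2 = 2.491 mg/L as Cl₂.
Cl₂ equivalent: 2.491 mg/L × 132,000 L = 328.8 g.
Product at 13.1% available Cl: 328.8 / 0.131 = 2510 g.
Volume: 2510 g ÷ 1.19 g/mL = 2109 mL.

2.11 L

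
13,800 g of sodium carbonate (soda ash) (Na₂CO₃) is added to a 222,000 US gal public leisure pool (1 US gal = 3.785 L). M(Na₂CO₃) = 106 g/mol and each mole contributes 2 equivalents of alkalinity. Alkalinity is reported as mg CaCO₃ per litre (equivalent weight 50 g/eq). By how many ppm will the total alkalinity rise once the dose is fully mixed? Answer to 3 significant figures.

Volume: 222,000 US gal × 3.785 L/gal = 840,270 L.
Moles of Na₂CO₃: 13,800 g ÷ 106 g/mol = 130.2 mol → 260.4 eq of alkalinity.
As CaCO₃: 260.4 eq × 50 g/eq = 13,020 g.
Rise: 13,020 g / 840,270 L × 1000 = 15.49 mg/L.

15.5 ppm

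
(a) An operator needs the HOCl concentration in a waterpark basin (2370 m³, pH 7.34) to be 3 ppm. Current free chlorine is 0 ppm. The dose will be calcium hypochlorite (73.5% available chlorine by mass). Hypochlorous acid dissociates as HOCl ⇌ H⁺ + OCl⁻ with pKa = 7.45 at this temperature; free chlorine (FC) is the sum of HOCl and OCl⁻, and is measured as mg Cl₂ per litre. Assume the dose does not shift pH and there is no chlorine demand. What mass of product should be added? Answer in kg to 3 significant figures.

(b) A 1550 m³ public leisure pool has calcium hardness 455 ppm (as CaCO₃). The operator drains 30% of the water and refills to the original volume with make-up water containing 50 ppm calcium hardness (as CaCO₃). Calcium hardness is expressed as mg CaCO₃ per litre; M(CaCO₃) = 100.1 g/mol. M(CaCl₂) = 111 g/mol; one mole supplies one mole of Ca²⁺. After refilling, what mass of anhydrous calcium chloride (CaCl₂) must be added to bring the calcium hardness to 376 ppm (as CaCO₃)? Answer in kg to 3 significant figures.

(a) Volume: 2370 m³ = 2,370,000 L.
(a) [OCl⁻]/[HOCl] = 10^(pH − pKa) = 10^(7.34 − 7.45) = 0.7762; fraction as HOCl = 1/(1 + 0.7762) = 0.563.
(a) Free chlorine required for 3 ppm HOCl: 3 / 0.563 = 5.329 ppm.
(a) FC to add: 5.329 − 0 = 5.329 mg/L as Cl₂.
(a) Cl₂ equivalent: 5.329 mg/L × 2,370,000 L = 12,630 g.
(a) Product at 73.5% available Cl: 12,630 / 0.735 = 17,180 g.

(b) Volume: 1550 m³ = 1,550,000 L.
(b) After draining 30% and refilling: 455 × 0.70 + 50 × 0.30 = 333.5 ppm.
(b) Deficit to target: 376 − 333.5 = 42.5 mg/L.
(b) As CaCO₃: 42.5 mg/L × 1,550,000 L = 65,880 g; ÷ 100.1 = 658.1 mol Ca²⁺.
(b) Mass: 658.1 × 111 = 73,050 g.

(a) 17.2 kg; (b) 73.0 kg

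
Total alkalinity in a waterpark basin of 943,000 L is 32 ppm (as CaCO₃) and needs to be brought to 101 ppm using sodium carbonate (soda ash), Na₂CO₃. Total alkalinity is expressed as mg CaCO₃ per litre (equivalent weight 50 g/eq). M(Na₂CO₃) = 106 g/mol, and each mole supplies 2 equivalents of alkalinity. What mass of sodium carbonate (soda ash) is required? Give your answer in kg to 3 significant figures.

Alkalinity to add: (101 − 32) = 69 mg/L as CaCO₃ × 943,000 L = 65,070 g as CaCO₃.
Equivalents: 65,070 g ÷ 50 g/eq = 1301 eq.
Each mole of Na₂CO₃ supplies 2 eq, so 1301 / 2 = 650.7 mol.
Mass: 650.7 mol × 106 g/mol = 68,970 g.

69.0 kg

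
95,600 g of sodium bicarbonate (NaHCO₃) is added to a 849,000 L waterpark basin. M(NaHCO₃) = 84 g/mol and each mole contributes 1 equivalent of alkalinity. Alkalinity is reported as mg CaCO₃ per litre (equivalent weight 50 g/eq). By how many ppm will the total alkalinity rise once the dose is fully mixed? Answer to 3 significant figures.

67.0 ppm

Moles of NaHCO₃: 95,600 g ÷ 84 g/mol = 1138 mol → 1138 eq of alkalinity.
As CaCO₃: 1138 eq × 50 g/eq = 56,900 g.
Rise: 56,900 g / 849,000 L × 1000 = 67.03 mg/L.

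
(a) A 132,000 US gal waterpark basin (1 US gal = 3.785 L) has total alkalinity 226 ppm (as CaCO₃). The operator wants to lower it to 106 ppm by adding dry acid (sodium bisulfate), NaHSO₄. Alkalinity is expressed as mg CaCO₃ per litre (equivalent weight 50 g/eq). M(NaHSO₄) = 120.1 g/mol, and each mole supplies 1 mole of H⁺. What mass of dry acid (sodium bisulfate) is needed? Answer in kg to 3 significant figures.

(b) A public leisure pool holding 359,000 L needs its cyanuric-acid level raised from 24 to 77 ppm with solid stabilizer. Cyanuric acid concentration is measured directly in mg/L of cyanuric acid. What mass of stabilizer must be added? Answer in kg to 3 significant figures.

(a) Volume: 132,000 US gal × 3.785 L/gal = 499,620 L.
(a) Alkalinity to neutralize: (226 − 106) = 120 mg/L as CaCO₃ × 499,620 L = 59,950 g as CaCO₃.
(a) Equivalents of H⁺ required: 59,950 ÷ 50 g/eq = 1199 eq = 1199 mol NaHSO₄.
(a) Mass of NaHSO₄: 1199 × 120.1 = 144,000 g.

(b) CYA to add: (77 − 24) = 53 mg/L × 359,000 L = 19,030 g cyanuric acid.

(a) 144 kg; (b) 19.0 kg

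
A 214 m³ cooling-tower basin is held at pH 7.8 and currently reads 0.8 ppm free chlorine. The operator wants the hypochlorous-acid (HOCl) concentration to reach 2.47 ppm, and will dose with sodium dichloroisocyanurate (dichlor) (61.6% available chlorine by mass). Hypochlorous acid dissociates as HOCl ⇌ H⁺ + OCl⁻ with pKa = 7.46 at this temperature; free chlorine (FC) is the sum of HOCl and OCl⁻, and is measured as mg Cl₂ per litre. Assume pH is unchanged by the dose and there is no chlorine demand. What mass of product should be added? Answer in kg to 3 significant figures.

Volume: 214 m³ = 214,000 L.
[OCl⁻]/[HOCl] = 10^(pH − pKa) = 10^(7.8 − 7.46) = 2.188; fraction as HOCl = 1/(1 + 2.188) = 0.3137.
Free chlorine required for 2.47 ppm HOCl: 2.47 / 0.3137 = 7.874 ppm.
FC to add: 7.874 − 0.8 = 7.074 mg/L as Cl₂.
Cl₂ equivalent: 7.074 mg/L × 214,000 L = 1514 g.
Product at 61.6% available Cl: 1514 / 0.616 = 2457 g.

2.46 kg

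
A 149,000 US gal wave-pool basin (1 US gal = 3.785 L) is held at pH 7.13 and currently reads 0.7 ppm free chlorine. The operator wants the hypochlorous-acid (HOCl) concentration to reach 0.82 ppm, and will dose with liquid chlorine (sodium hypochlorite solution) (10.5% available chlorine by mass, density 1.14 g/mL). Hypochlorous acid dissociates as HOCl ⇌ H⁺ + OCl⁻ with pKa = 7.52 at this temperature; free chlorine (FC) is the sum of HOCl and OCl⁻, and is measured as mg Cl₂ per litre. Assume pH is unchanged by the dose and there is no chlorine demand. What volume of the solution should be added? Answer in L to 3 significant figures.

Volume: 149,000 US gal × 3.785 L/gal = 563,965 L.
[OCl⁻]/[HOCl] = 10^(pH − pKa) = 10^(7.13 − 7.52) = 0.4074; fraction as HOCl = 1/(1 + 0.4074) = 0.7105.
Free chlorine required for 0.82 ppm HOCl: 0.82 / 0.7105 = 1.154 ppm.
FC to add: 1.154 − 0.7 = 0.4541 mg/L as Cl₂.
Cl₂ equivalent: 0.4541 mg/L × 563,965 L = 256.1 g.
Product at 10.5% available Cl: 256.1 / 0.105 = 2439 g.
Volume: 2439 g ÷ 1.14 g/mL = 2139 mL.

2.14 L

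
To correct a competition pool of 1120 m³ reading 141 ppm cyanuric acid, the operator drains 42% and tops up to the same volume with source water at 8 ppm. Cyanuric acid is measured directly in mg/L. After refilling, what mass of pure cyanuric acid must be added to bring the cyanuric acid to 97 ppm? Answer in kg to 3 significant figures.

Volume: 1120 m³ = 1,120,000 L.
After draining 42% and refilling: 141 × 0.58 + 8 × 0.42 = 85.14 ppm.
Deficit to target: 97 − 85.14 = 11.86 mg/L.
Mass: 11.86 mg/L × 1,120,000 L = 13,280 g cyanuric acid.

13.3 kg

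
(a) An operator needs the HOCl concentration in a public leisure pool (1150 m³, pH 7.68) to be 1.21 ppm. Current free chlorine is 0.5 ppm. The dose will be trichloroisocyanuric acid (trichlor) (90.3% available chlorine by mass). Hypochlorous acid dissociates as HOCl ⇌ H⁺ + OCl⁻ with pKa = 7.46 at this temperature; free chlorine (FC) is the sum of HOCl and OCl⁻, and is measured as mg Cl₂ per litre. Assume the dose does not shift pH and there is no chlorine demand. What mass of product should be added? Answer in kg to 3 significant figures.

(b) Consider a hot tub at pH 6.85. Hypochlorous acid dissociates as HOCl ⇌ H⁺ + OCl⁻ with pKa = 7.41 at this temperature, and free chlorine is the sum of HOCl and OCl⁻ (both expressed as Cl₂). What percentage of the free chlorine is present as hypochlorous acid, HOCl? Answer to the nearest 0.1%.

(a) Volume: 1150 m³ = 1,150,000 L.
(a) [OCl⁻]/[HOCl] = 10^(pH − pKa) = 10^(7.68 − 7.46) = 1.66; fraction as HOCl = 1/(1 + 1.66) = 0.376.
(a) Free chlorine required for 1.21 ppm HOCl: 1.21 / 0.376 = 3.218 ppm.
(a) FC to add: 3.218 − 0.5 = 2.718 mg/L as Cl₂.
(a) Cl₂ equivalent: 2.718 mg/L × 1,150,000 L = 3126 g.
(a) Product at 90.3% available Cl: 3126 / 0.903 = 3462 g.

(b) [OCl⁻]/[HOCl] = 10^(pH − pKa) = 10^(6.85 − 7.41) = 10^-0.56 = 0.2754.
(b) Fraction as HOCl = 1 / (1 + 0.2754) = 0.7841.

(a) 3.46 kg; (b) 78.4%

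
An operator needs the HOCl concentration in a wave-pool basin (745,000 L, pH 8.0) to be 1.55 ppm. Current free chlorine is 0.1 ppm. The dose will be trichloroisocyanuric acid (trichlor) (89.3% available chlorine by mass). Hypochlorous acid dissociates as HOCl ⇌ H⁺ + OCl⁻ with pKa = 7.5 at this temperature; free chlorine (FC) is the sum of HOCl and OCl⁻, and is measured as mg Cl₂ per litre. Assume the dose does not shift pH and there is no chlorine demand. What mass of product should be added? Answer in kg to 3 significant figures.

[OCl⁻]/[HOCl] = 10^(pH − pKa) = 10^(8.0 − 7.5) = 3.162; fraction as HOCl = 1/(1 + 3.162) = 0.2403.
Free chlorine required for 1.55 ppm HOCl: 1.55 / 0.2403 = 6.452 ppm.
FC to add: 6.452 − 0.1 = 6.352 mg/L as Cl₂.
Cl₂ equivalent: 6.352 mg/L × 745,000 L = 4732 g.
Product at 89.3% available Cl: 4732 / 0.893 = 5299 g.

5.30 kg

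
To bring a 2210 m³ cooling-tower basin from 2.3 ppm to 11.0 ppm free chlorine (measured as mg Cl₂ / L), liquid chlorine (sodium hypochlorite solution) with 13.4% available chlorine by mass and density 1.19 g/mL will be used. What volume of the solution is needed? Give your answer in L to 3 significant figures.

Volume: 2210 m³ = 2,210,000 L.
Chlorine deficit: 11.0 − 2.3 = 8.7 ppm = 8.7 mg/L as Cl₂.
Cl₂ equivalent needed: 8.7 mg/L × 2,210,000 L = 19,230,000 mg = 19,230 g.
Product at 13.4% available chlorine: 19,230 / 0.134 = 143,500 g.
Volume at density 1.19 g/mL: 143,500 g ÷ 1.19 g/mL = 120,600 mL.

121 L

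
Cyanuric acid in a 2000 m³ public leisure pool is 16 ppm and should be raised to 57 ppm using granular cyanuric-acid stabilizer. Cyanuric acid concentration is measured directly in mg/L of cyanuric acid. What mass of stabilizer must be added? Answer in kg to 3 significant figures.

Volume: 2000 m³ = 2,000,000 L.
CYA to add: (57 − 16) = 41 mg/L × 2,000,000 L = 82,000 g cyanuric acid.

82.0 kg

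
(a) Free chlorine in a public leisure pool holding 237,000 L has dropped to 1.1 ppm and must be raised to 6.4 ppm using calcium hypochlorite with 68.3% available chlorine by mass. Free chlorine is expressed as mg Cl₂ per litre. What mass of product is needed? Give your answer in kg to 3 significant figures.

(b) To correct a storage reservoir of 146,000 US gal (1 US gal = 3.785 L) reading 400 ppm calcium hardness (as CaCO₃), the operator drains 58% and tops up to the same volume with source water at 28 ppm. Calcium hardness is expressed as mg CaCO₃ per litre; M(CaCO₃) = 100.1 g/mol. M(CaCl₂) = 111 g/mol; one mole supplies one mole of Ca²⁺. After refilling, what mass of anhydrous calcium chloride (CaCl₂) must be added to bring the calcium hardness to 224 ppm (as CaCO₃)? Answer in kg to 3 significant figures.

(a) 1.84 kg; (b) 24.4 kg

(a) Chlorine deficit: 6.4 − 1.1 = 5.3 ppm = 5.3 mg/L as Cl₂.
(a) Cl₂ equivalent needed: 5.3 mg/L × 237,000 L = 1,256,000 mg = 1256 g.
(a) Product at 68.3% available chlorine: 1256 / 0.683 = 1839 g.

(b) Volume: 146,000 US gal × 3.785 L/gal = 552,610 L.
(b) After draining 58% and refilling: 400 × 0.42 + 28 × 0.58 = 184.24 ppm.
(b) Deficit to target: 224 − 184.24 = 39.76 mg/L.
(b) As CaCO₃: 39.76 mg/L × 552,610 L = 21,970 g; ÷ 100.1 = 219.5 mol Ca²⁺.
(b) Mass: 219.5 × 111 = 24,360 g.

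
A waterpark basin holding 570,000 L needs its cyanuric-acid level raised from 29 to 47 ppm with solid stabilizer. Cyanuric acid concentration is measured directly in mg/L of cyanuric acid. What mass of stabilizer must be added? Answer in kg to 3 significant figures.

CYA to add: (47 − 29) = 18 mg/L × 570,000 L = 10,260 g cyanuric acid.

10.3 kg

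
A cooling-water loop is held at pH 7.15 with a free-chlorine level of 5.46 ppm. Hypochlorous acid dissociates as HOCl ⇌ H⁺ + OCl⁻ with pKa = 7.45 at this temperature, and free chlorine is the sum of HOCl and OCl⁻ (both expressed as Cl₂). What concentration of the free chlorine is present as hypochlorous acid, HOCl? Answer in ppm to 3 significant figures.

3.64 ppm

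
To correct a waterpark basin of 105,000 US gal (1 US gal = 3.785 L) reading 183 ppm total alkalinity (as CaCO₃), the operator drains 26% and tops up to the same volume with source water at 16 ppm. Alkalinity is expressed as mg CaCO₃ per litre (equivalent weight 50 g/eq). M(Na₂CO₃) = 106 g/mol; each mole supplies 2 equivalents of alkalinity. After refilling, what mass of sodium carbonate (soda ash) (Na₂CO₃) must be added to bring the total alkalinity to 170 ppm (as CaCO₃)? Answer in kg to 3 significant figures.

Volume: 105,000 US gal × 3.785 L/gal = 397,425 L.
After draining 26% and refilling: 183 × 0.74 + 16 × 0.26 = 139.58 ppm.
Deficit to target: 170 − 139.58 = 30.42 mg/L.
As CaCO₃: 30.42 mg/L × 397,425 L = 12,090 g; ÷ 50 g/eq ÷ 2 = 120.9 mol Na₂CO₃.
Mass: 120.9 × 106 = 12,820 g.

12.8 kg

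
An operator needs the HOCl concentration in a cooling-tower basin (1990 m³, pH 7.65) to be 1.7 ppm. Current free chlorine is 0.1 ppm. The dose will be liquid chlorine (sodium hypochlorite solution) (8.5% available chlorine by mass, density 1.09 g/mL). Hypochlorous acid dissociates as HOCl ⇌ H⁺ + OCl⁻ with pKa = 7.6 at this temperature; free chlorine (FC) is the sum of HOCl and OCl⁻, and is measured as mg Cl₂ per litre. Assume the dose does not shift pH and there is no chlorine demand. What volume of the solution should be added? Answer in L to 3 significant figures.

75.3 L

Volume: 1990 m³ = 1,990,000 L.
[OCl⁻]/[HOCl] = 10^(pH − pKa) = 10^(7.65 − 7.6) = 1.122; fraction as HOCl = 1/(1 + 1.122) = 0.4712.
Free chlorine required for 1.7 ppm HOCl: 1.7 / 0.4712 = 3.607 ppm.
FC to add: 3.607 − 0.1 = 3.507 mg/L as Cl₂.
Cl₂ equivalent: 3.507 mg/L × 1,990,000 L = 6980 g.
Product at 8.5% available Cl: 6980 / 0.085 = 82,120 g.
Volume: 82,120 g ÷ 1.09 g/mL = 75,340 mL.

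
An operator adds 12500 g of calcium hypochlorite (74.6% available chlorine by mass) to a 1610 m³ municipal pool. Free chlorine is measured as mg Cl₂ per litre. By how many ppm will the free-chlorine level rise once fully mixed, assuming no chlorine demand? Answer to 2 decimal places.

5.79 ppm

Volume: 1610 m³ = 1,610,000 L.
Available chlorine delivered: 12,500 g × 0.746 = 9325 g as Cl₂.
Concentration rise: 9325 g / 1,610,000 L = 5.792 mg/L = 5.79 ppm.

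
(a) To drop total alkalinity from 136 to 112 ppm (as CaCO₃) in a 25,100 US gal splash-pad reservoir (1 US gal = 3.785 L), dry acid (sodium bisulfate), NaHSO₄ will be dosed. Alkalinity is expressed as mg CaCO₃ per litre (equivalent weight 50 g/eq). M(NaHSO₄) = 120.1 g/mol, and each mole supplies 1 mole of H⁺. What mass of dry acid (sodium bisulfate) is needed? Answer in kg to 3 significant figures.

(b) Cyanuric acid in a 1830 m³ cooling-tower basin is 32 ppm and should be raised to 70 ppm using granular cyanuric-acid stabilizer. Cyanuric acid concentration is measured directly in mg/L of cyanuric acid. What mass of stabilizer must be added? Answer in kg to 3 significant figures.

(a) 5.48 kg; (b) 69.5 kg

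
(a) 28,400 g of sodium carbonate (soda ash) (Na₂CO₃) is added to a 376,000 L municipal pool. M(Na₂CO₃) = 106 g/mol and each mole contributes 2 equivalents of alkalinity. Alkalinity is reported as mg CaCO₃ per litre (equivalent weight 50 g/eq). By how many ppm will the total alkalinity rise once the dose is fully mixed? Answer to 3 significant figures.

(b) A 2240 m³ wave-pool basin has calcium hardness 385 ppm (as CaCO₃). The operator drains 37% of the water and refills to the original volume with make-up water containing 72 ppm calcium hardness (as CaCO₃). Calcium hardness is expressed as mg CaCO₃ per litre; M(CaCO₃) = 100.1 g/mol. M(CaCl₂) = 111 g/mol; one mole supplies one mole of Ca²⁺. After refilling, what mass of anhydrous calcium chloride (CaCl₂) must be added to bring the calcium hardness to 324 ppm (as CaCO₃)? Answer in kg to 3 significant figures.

(a) 71.3 ppm; (b) 136 kg

(a) Moles of Na₂CO₃: 28,400 g ÷ 106 g/mol = 267.9 mol → 535.8 eq of alkalinity.
(a) As CaCO₃: 535.8 eq × 50 g/eq = 26,790 g.
(a) Rise: 26,790 g / 376,000 L × 1000 = 71.26 mg/L.

(b) Volume: 2240 m³ = 2,240,000 L.
(b) After draining 37% and refilling: 385 × 0.63 + 72 × 0.37 = 269.19 ppm.
(b) Deficit to target: 324 − 269.19 = 54.81 mg/L.
(b) As CaCO₃: 54.81 mg/L × 2,240,000 L = 122,800 g; ÷ 100.1 = 1227 mol Ca²⁺.
(b) Mass: 1227 × 111 = 136,100 g.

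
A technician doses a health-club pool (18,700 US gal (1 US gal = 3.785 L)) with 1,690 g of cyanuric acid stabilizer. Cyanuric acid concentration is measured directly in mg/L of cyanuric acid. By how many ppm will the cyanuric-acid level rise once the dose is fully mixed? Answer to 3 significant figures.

23.9 ppm

Volume: 18,700 US gal × 3.785 L/gal = 70,780 L.
Rise: 1,690 g / 70,780 L × 1000 = 23.88 mg/L.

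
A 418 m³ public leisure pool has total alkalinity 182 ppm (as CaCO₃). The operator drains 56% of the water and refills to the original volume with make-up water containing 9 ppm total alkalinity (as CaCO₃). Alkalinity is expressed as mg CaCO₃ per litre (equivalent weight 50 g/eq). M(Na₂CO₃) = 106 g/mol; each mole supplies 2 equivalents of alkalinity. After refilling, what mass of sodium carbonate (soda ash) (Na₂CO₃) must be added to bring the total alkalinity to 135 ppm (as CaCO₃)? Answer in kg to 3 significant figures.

22.1 kg

Volume: 418 m³ = 418,000 L.
After draining 56% and refilling: 182 × 0.44 + 9 × 0.56 = 85.12 ppm.
Deficit to target: 135 − 85.12 = 49.88 mg/L.
As CaCO₃: 49.88 mg/L × 418,000 L = 20,850 g; ÷ 50 g/eq ÷ 2 = 208.5 mol Na₂CO₃.
Mass: 208.5 × 106 = 22,100 g.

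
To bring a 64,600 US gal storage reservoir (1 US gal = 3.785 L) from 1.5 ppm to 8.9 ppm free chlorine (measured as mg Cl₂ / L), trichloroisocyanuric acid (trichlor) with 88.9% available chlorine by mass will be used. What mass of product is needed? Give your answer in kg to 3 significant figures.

Volume: 64,600 US gal × 3.785 L/gal = 244,511 L.
Chlorine deficit: 8.9 − 1.5 = 7.4 ppm = 7.4 mg/L as Cl₂.
Cl₂ equivalent needed: 7.4 mg/L × 244,511 L = 1,809,000 mg = 1809 g.
Product at 88.9% available chlorine: 1809 / 0.889 = 2035 g.

2.04 kg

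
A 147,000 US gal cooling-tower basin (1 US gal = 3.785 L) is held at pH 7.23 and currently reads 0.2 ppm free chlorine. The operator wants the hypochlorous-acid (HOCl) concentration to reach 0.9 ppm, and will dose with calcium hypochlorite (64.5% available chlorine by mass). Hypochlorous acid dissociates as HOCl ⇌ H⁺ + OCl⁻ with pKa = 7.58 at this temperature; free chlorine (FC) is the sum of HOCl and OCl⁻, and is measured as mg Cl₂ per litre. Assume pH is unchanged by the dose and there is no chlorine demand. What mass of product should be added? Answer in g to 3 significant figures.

Volume: 147,000 US gal × 3.785 L/gal = 556,395 L.
[OCl⁻]/[HOCl] = 10^(pH − pKa) = 10^(7.23 − 7.58) = 0.4467; fraction as HOCl = 1/(1 + 0.4467) = 0.6912.
Free chlorine required for 0.9 ppm HOCl: 0.9 / 0.6912 = 1.302 ppm.
FC to add: 1.302 − 0.2 = 1.102 mg/L as Cl₂.
Cl₂ equivalent: 1.102 mg/L × 556,395 L = 613.2 g.
Product at 64.5% available Cl: 613.2 / 0.645 = 950.6 g.

951 g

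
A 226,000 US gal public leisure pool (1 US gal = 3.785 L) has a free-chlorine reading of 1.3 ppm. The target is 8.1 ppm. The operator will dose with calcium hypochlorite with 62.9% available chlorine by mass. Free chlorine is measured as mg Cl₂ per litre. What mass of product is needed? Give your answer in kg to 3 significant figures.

9.25 kg

Volume: 226,000 US gal × 3.785 L/gal = 855,410 L.
Chlorine deficit: 8.1 − 1.3 = 6.8 ppm = 6.8 mg/L as Cl₂.
Cl₂ equivalent needed: 6.8 mg/L × 855,410 L = 5,817,000 mg = 5817 g.
Product at 62.9% available chlorine: 5817 / 0.629 = 9248 g.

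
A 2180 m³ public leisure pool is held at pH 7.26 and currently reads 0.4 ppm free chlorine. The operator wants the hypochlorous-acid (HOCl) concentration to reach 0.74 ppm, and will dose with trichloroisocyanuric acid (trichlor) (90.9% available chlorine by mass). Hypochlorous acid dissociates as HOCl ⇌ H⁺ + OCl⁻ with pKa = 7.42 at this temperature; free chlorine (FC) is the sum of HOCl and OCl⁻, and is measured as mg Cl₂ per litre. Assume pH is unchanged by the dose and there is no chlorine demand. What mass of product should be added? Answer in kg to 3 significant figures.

Volume: 2180 m³ = 2,180,000 L.
[OCl⁻]/[HOCl] = 10^(pH − pKa) = 10^(7.26 − 7.42) = 0.6918; fraction as HOCl = 1/(1 + 0.6918) = 0.5911.
Free chlorine required for 0.74 ppm HOCl: 0.74 / 0.5911 = 1.252 ppm.
FC to add: 1.252 − 0.4 = 0.852 mg/L as Cl₂.
Cl₂ equivalent: 0.852 mg/L × 2,180,000 L = 1857 g.
Product at 90.9% available Cl: 1857 / 0.909 = 2043 g.

2.04 kg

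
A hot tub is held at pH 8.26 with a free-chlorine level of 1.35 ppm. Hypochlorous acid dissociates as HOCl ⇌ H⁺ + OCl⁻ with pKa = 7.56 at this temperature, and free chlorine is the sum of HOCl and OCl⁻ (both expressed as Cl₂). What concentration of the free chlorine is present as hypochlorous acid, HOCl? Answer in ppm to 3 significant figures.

0.225 ppm

[OCl⁻]/[HOCl] = 10^(pH − pKa) = 10^(8.26 − 7.56) = 10^0.70 = 5.012.
Fraction as HOCl = 1 / (1 + 5.012) = 0.1663.
HOCl = 0.1663 × 1.35 ppm = 0.2246 ppm.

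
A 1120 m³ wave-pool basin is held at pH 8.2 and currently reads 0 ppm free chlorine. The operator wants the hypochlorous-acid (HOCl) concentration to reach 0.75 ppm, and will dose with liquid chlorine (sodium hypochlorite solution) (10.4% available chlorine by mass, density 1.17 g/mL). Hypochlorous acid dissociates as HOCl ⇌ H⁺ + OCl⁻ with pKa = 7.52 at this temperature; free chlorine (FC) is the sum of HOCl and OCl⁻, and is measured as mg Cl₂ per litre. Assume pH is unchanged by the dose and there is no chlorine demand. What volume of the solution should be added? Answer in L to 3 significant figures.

39.9 L

Volume: 1120 m³ = 1,120,000 L.
[OCl⁻]/[HOCl] = 10^(pH − pKa) = 10^(8.2 − 7.52) = 4.786; fraction as HOCl = 1/(1 + 4.786) = 0.1728.
Free chlorine required for 0.75 ppm HOCl: 0.75 / 0.1728 = 4.34 ppm.
FC to add: 4.34 − 0 = 4.34 mg/L as Cl₂.
Cl₂ equivalent: 4.34 mg/L × 1,120,000 L = 4860 g.
Product at 10.4% available Cl: 4860 / 0.104 = 46,740 g.
Volume: 46,740 g ÷ 1.17 g/mL = 39,940 mL.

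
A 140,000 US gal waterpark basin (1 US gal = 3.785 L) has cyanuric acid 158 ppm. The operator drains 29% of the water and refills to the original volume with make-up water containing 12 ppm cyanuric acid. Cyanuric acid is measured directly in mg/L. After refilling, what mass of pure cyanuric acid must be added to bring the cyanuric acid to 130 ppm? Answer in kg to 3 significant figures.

7.60 kg

Volume: 140,000 US gal × 3.785 L/gal = 529,900 L.
After draining 29% and refilling: 158 × 0.71 + 12 × 0.29 = 115.66 ppm.
Deficit to target: 130 − 115.66 = 14.34 mg/L.
Mass: 14.34 mg/L × 529,900 L = 7599 g cyanuric acid.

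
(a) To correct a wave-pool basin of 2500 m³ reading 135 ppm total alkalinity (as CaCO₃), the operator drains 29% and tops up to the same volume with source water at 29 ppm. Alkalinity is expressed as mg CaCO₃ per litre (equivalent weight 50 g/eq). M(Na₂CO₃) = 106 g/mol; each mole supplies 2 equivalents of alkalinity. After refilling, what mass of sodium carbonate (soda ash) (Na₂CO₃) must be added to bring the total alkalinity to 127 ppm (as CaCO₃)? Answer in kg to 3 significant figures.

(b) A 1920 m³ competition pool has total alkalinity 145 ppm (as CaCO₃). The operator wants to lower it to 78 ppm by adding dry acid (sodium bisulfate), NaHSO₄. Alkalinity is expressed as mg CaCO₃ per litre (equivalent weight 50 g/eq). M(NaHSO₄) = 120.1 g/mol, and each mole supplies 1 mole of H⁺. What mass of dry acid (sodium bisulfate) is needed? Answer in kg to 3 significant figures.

(a) Volume: 2500 m³ = 2,500,000 L.
(a) After draining 29% and refilling: 135 × 0.71 + 29 × 0.29 = 104.26 ppm.
(a) Deficit to target: 127 − 104.26 = 22.74 mg/L.
(a) As CaCO₃: 22.74 mg/L × 2,500,000 L = 56,850 g; ÷ 50 g/eq ÷ 2 = 568.5 mol Na₂CO₃.
(a) Mass: 568.5 × 106 = 60,260 g.

(b) Volume: 1920 m³ = 1,920,000 L.
(b) Alkalinity to neutralize: (145 − 78) = 67 mg/L as CaCO₃ × 1,920,000 L = 128,600 g as CaCO₃.
(b) Equivalents of H⁺ required: 128,600 ÷ 50 g/eq = 2573 eq = 2573 mol NaHSO₄.
(b) Mass of NaHSO₄: 2573 × 120.1 = 309,000 g.

(a) 60.3 kg; (b) 309 kg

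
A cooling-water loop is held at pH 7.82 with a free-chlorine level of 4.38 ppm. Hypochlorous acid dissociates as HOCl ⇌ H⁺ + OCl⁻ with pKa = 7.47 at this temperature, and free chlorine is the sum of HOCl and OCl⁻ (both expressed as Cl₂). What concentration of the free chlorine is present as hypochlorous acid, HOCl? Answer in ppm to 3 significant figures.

[OCl⁻]/[HOCl] = 10^(pH − pKa) = 10^(7.82 − 7.47) = 10^0.35 = 2.239.
Fraction as HOCl = 1 / (1 + 2.239) = 0.3088.
HOCl = 0.3088 × 4.38 ppm = 1.352 ppm.

1.35 ppm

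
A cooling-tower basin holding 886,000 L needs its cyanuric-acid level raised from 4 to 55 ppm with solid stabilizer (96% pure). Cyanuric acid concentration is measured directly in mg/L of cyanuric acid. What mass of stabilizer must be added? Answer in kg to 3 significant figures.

CYA to add: (55 − 4) = 51 mg/L × 886,000 L = 45,190 g cyanuric acid.
At 96% purity: 45,190 / 0.96 = 47,070 g product.

47.1 kg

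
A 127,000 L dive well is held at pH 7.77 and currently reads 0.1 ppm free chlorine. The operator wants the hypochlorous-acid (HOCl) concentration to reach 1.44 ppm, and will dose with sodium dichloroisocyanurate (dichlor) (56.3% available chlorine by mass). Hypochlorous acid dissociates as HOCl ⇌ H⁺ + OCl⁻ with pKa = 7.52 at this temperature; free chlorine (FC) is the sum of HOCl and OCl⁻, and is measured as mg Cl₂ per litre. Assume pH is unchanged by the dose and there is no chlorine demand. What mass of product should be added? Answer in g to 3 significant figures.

[OCl⁻]/[HOCl] = 10^(pH − pKa) = 10^(7.77 − 7.52) = 1.778; fraction as HOCl = 1/(1 + 1.778) = 0.3599.
Free chlorine required for 1.44 ppm HOCl: 1.44 / 0.3599 = 4.001 ppm.
FC to add: 4.001 − 0.1 = 3.901 mg/L as Cl₂.
Cl₂ equivalent: 3.901 mg/L × 127,000 L = 495.4 g.
Product at 56.3% available Cl: 495.4 / 0.563 = 879.9 g.

880 g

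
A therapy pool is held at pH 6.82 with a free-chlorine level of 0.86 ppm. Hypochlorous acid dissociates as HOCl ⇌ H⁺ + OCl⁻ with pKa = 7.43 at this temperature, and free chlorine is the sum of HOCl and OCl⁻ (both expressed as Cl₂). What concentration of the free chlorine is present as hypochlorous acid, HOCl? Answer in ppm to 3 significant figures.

[OCl⁻]/[HOCl] = 10^(pH − pKa) = 10^(6.82 − 7.43) = 10^-0.61 = 0.2455.
Fraction as HOCl = 1 / (1 + 0.2455) = 0.8029.
HOCl = 0.8029 × 0.86 ppm = 0.6905 ppm.

0.691 ppm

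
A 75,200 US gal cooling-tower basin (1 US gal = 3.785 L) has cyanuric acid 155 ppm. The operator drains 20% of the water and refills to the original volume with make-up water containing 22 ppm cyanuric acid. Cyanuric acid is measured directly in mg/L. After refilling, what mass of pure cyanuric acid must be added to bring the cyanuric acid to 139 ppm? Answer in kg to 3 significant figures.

Volume: 75,200 US gal × 3.785 L/gal = 284,632 L.
After draining 20% and refilling: 155 × 0.80 + 22 × 0.20 = 128.4 ppm.
Deficit to target: 139 − 128.4 = 10.6 mg/L.
Mass: 10.6 mg/L × 284,632 L = 3017 g cyanuric acid.

3.02 kg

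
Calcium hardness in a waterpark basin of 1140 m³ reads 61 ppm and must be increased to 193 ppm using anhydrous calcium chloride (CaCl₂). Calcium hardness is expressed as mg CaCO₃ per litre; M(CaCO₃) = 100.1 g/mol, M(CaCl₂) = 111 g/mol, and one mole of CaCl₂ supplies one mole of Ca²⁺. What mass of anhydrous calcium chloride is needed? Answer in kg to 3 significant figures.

Volume: 1140 m³ = 1,140,000 L.
Hardness to add: (193 − 61) = 132 mg/L as CaCO₃ × 1,140,000 L = 150,500 g as CaCO₃.
Moles of Ca²⁺ (1 mol Ca²⁺ ≡ 1 mol CaCO₃): 150,500 / 100.1 g/mol = 1503 mol.
Mass of CaCl₂: 1503 × 111 = 166,900 g.

167 kg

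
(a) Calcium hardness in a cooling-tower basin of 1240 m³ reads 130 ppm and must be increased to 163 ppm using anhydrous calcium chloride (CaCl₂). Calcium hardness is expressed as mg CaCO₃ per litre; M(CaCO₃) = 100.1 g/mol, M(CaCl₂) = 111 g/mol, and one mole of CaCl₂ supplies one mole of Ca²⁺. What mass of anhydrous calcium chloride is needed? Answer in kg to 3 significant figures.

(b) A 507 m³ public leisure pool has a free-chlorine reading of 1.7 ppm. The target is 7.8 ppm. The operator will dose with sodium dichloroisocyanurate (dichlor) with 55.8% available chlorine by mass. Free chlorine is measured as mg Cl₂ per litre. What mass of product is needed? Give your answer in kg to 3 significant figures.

(a) Volume: 1240 m³ = 1,240,000 L.
(a) Hardness to add: (163 − 130) = 33 mg/L as CaCO₃ × 1,240,000 L = 40,920 g as CaCO₃.
(a) Moles of Ca²⁺ (1 mol Ca²⁺ ≡ 1 mol CaCO₃): 40,920 / 100.1 g/mol = 408.8 mol.
(a) Mass of CaCl₂: 408.8 × 111 = 45,380 g.

(b) Volume: 507 m³ = 507,000 L.
(b) Chlorine deficit: 7.8 − 1.7 = 6.1 ppm = 6.1 mg/L as Cl₂.
(b) Cl₂ equivalent needed: 6.1 mg/L × 507,000 L = 3,093,000 mg = 3093 g.
(b) Product at 55.8% available chlorine: 3093 / 0.558 = 5542 g.

(a) 45.4 kg; (b) 5.54 kg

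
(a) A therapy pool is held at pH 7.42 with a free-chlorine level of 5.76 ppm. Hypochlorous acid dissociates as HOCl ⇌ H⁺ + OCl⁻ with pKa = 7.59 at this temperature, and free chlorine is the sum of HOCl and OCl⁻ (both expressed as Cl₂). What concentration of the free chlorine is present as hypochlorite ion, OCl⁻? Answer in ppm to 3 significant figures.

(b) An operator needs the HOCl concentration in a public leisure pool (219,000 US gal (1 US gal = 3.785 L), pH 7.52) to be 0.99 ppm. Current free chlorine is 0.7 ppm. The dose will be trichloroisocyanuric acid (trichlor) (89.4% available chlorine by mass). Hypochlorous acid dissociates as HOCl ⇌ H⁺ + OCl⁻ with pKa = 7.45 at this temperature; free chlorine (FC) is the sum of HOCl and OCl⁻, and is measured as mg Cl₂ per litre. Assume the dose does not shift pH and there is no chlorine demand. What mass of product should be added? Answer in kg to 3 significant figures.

(a) [OCl⁻]/[HOCl] = 10^(pH − pKa) = 10^(7.42 − 7.59) = 10^-0.17 = 0.6761.
(a) Fraction as HOCl = 1 / (1 + 0.6761) = 0.5966.
(a) OCl⁻ = (1 − 0.5966) × 5.76 ppm = 2.323 ppm.

(b) Volume: 219,000 US gal × 3.785 L/gal = 828,915 L.
(b) [OCl⁻]/[HOCl] = 10^(pH − pKa) = 10^(7.52 − 7.45) = 1.175; fraction as HOCl = 1/(1 + 1.175) = 0.4598.
(b) Free chlorine required for 0.99 ppm HOCl: 0.99 / 0.4598 = 2.153 ppm.
(b) FC to add: 2.153 − 0.7 = 1.453 mg/L as Cl₂.
(b) Cl₂ equivalent: 1.453 mg/L × 828,915 L = 1205 g.
(b) Product at 89.4% available Cl: 1205 / 0.894 = 1347 g.

(a) 2.32 ppm; (b) 1.35 kg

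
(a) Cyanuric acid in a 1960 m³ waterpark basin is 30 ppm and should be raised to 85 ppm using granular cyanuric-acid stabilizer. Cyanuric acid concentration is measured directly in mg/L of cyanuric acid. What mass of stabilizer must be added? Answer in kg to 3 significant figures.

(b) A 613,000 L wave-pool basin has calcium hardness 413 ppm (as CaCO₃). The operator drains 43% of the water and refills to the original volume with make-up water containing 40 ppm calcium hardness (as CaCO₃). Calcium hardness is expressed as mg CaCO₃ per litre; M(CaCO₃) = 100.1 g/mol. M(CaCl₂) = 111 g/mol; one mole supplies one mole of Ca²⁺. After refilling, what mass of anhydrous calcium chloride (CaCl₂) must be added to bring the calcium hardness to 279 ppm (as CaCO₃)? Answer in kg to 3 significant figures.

(a) 108 kg; (b) 17.9 kg

(a) Volume: 1960 m³ = 1,960,000 L.
(a) CYA to add: (85 − 30) = 55 mg/L × 1,960,000 L = 107,800 g cyanuric acid.

(b) After draining 43% and refilling: 413 × 0.57 + 40 × 0.43 = 252.61 ppm.
(b) Deficit to target: 279 − 252.61 = 26.39 mg/L.
(b) As CaCO₃: 26.39 mg/L × 613,000 L = 16,180 g; ÷ 100.1 = 161.6 mol Ca²⁺.
(b) Mass: 161.6 × 111 = 17,940 g.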